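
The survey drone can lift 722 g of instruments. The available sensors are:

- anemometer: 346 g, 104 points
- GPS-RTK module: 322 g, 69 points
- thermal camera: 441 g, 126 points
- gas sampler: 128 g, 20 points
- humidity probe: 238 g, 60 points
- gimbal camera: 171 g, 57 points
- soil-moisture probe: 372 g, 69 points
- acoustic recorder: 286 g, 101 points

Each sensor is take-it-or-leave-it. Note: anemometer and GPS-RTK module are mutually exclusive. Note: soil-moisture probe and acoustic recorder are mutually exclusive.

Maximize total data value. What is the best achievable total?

Humidity probe + gimbal camera + acoustic recorder uses 695 of the 722 g and totals 218.

218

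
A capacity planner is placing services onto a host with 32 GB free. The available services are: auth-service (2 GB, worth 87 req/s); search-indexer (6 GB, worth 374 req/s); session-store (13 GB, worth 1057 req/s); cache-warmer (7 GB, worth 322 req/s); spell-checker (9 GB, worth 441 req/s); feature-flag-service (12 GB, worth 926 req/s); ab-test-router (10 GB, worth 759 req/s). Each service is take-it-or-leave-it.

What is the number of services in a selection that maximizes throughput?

Best achievable throughput is 2357.
One optimal bundle: search-indexer + session-store + feature-flag-service (31 GB).
Any selection reaching 2357 contains exactly 3 services.

3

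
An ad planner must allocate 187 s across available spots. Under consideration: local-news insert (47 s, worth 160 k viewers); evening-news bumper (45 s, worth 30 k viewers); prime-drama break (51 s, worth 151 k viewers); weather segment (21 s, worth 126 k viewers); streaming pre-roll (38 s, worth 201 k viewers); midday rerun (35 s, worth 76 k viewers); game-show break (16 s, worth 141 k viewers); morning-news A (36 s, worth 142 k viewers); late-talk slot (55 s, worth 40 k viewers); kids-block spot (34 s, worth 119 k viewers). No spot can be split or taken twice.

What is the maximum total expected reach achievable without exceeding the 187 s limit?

805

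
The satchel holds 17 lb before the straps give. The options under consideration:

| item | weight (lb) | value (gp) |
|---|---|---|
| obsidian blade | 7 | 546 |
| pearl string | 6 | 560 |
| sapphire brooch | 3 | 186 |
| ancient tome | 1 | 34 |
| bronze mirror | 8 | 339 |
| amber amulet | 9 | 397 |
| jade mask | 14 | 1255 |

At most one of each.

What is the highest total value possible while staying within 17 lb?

1441

Ranking by ratio (value/lb): pearl string 93.33, jade mask 89.64, obsidian blade 78.00, sapphire brooch 62.00.
Greedy by ratio would take obsidian blade + pearl string + sapphire brooch + ancient tome: 17 lb used, total 1326.
The 14 lb tied up in obsidian blade and pearl string and ancient tome is better spent on jade mask — total rises to 1441 (17 lb).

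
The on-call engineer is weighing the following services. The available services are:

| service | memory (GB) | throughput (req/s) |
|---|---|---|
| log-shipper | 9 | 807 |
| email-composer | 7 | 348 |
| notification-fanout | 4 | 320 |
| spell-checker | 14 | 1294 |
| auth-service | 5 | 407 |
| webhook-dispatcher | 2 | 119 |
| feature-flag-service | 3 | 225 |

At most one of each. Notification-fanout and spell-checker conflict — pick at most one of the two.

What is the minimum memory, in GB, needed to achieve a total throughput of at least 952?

12

Need the lightest bundle worth ≥ 952.
Taking log-shipper + feature-flag-service gives 1032 (≥ 952) for 12 GB.
Below 12 GB the best achievable stays under 952.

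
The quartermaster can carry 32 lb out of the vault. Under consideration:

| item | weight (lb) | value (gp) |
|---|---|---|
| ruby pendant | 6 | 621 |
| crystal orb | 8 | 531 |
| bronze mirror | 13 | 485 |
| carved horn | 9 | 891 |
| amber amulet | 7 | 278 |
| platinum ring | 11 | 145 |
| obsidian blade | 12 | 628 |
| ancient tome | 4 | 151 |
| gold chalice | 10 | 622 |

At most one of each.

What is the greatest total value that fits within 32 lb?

2412

Ranking by ratio (value/lb): ruby pendant 103.50, carved horn 99.00, crystal orb 66.38, gold chalice 62.20.
The ratio heuristic lands on ruby pendant + crystal orb + carved horn + amber amulet (2321) but leaves 2 lb idle.
The 8 lb tied up in crystal orb is better spent on gold chalice — total rises to 2412 (32 lb).
No other feasible combination exceeds 2412.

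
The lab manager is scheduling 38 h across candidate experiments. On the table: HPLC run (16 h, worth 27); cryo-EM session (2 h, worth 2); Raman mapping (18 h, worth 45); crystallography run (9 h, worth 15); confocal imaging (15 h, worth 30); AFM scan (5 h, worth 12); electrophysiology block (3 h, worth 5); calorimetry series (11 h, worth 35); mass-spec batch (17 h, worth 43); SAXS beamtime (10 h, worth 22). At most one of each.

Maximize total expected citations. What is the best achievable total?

100

A density-first pass picks cryo-EM session + AFM scan + electrophysiology block + calorimetry series + mass-spec batch — 97 at 38 h.
Dropping cryo-EM session and AFM scan and electrophysiology block frees 10 h; slotting in SAXS beamtime (10 h) lifts the total to 100 at 38 h.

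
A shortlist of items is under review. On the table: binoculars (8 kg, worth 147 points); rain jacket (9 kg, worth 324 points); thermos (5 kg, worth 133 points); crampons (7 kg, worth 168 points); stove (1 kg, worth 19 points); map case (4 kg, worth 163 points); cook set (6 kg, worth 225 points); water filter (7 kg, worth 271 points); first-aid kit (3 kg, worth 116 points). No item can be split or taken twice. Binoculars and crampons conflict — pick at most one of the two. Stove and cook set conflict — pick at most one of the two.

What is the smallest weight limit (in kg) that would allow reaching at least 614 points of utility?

Look for the lowest-weight combination reaching 614.
rain jacket + stove + water filter reaches 614 using 17 kg.
Below 17 kg the best achievable stays under 614.

17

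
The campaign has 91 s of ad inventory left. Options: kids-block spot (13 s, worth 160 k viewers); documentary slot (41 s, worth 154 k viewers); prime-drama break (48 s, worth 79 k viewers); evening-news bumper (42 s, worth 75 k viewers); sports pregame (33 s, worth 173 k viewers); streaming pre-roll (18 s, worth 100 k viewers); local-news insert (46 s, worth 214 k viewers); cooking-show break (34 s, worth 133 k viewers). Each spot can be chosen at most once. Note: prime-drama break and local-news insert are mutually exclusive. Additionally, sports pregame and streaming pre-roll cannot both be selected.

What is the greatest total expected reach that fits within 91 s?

487

Best packing: kids-block spot + documentary slot + sports pregame — 87 s, 487 total.
Next best is kids-block spot + streaming pre-roll + local-news insert at 474 (77 s) — short by 13.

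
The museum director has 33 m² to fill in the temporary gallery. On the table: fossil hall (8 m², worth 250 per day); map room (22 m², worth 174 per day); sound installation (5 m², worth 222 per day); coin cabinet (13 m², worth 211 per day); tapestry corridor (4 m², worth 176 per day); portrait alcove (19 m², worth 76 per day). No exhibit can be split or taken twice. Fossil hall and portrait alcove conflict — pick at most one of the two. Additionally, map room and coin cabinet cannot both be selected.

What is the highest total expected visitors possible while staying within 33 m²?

859

Best packing: fossil hall + sound installation + coin cabinet + tapestry corridor — 30 m², 859 total.
Runner-up fossil hall + sound installation + coin cabinet tops out at 683.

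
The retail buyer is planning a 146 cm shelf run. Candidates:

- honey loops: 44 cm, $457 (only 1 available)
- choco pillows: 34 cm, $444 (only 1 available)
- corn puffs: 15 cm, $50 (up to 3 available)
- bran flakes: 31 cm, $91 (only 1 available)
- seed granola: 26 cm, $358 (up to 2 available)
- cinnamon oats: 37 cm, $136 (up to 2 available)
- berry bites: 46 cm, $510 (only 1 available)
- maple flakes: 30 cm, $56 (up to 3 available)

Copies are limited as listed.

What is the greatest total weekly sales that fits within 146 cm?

Filling by ratio: choco pillows + 2×seed granola + berry bites for 1670, with 14 cm left unused.
Dropping choco pillows frees 34 cm; slotting in honey loops (44 cm) lifts the total to 1683 at 142 cm.

1683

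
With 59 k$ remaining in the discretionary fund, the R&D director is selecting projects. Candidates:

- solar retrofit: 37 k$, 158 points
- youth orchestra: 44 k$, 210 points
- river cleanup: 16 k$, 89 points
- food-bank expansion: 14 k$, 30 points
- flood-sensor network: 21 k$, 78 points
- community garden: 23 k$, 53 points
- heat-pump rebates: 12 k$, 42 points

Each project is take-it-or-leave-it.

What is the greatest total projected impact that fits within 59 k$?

252

The ratio heuristic lands on solar retrofit + river cleanup (247) but leaves 6 k$ idle.
The 53 k$ tied up in solar retrofit and river cleanup is better spent on youth orchestra + heat-pump rebates — total rises to 252 (56 k$).
Runner-up solar retrofit + river cleanup tops out at 247.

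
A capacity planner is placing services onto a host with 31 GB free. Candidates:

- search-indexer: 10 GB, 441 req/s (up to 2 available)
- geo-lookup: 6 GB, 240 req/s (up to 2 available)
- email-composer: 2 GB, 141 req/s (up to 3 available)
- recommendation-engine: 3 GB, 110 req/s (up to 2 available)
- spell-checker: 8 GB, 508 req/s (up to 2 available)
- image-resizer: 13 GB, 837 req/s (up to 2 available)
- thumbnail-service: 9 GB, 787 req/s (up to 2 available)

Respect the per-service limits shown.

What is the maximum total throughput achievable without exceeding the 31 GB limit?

2411

Ranking by ratio (throughput/GB): thumbnail-service 87.44, email-composer 70.50, image-resizer 64.38.
Taking the top-ratio services first gives geo-lookup + 3×email-composer + 2×thumbnail-service for 2237 (30 GB).
The 12 GB tied up in geo-lookup and 3×email-composer is better spent on image-resizer — total rises to 2411 (31 GB).
Every other selection either busts 31 GB or exceeds an availability limit or fails to beat 2411.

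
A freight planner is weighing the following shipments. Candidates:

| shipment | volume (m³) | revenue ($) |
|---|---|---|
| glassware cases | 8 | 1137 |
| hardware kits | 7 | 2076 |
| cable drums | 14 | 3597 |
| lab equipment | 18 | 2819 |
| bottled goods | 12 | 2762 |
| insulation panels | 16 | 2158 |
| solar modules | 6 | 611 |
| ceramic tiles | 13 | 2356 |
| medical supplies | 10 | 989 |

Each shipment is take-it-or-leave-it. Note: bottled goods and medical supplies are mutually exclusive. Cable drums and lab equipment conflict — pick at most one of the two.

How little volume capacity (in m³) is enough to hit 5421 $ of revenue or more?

21

Minimise m³ subject to total revenue ≥ 5421.
hardware kits + cable drums: 5673 revenue at 21 m³.
Any bundle with less than 21 m³ falls short of 5421.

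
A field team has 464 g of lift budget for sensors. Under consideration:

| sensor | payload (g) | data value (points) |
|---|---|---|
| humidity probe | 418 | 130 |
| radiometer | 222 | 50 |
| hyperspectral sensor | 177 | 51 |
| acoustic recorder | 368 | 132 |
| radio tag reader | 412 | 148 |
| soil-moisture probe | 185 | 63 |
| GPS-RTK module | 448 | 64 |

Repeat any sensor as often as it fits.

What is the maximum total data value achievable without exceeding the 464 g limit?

148

Ranking by ratio (data value/g): radio tag reader 0.36, acoustic recorder 0.36, soil-moisture probe 0.34.
The ratio ordering already packs tightly: radio tag reader, 412 g, 148.
Nothing else within 464 g beats 148.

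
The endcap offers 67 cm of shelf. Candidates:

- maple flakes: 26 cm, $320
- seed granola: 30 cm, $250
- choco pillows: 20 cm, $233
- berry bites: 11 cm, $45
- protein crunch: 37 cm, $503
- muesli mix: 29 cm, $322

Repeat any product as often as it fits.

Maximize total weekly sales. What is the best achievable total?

825

By weekly sales per cm: protein crunch 13.59, maple flakes 12.31, choco pillows 11.65, muesli mix 11.10 lead.
Taking the top-ratio products first gives maple flakes + protein crunch for 823 (63 cm).
The 26 cm tied up in maple flakes is better spent on muesli mix — total rises to 825 (66 cm).
Nothing else within 67 cm beats 825.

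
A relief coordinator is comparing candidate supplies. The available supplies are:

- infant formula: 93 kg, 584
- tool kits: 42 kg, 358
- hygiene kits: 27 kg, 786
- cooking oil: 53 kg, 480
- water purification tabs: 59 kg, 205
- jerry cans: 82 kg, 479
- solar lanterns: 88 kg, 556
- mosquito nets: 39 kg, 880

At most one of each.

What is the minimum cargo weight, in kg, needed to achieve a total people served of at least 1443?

66

Need the lightest bundle worth ≥ 1443.
hygiene kits + mosquito nets reaches 1666 using 66 kg.
Below 66 kg the best achievable stays under 1443.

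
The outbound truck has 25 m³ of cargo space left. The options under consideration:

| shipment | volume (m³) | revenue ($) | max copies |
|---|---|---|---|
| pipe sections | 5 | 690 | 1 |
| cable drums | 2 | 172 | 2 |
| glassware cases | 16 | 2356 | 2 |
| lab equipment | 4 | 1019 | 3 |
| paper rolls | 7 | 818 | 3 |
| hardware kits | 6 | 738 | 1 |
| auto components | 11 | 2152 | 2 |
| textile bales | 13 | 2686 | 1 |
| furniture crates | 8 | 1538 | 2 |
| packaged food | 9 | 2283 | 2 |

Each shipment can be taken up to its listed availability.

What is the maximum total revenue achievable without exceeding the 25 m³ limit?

Greedy by ratio would take 2×cable drums + 3×lab equipment + packaged food: 25 m³ used, total 5684.
The 8 m³ tied up in 2×cable drums and lab equipment is better spent on furniture crates — total rises to 5859 (25 m³).
No other feasible combination exceeds 5859.

5859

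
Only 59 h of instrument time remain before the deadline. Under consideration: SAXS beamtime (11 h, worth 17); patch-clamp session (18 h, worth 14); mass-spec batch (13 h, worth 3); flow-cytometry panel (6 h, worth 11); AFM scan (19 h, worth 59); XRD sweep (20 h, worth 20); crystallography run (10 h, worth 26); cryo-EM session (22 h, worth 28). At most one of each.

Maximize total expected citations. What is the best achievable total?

124

Taking the top-ratio experiments first gives SAXS beamtime + mass-spec batch + flow-cytometry panel + AFM scan + crystallography run for 116 (59 h).
Replace SAXS beamtime and mass-spec batch with cryo-EM session: the trade gains 8 net, giving 124 at 57 h.
That's the maximum — no swap from here does better than 124.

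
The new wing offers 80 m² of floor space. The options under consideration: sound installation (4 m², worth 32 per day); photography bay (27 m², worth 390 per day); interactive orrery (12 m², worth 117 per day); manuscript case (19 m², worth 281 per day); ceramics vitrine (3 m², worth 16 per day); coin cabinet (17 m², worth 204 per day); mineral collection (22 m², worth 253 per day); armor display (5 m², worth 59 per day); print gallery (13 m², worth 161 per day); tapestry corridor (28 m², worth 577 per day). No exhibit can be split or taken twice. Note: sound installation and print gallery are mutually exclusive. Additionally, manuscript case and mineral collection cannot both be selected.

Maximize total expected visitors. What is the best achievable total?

1307

By expected visitors per m²: tapestry corridor 20.61, manuscript case 14.79, photography bay 14.44 lead.
The ratio ordering already packs tightly: photography bay + manuscript case + armor display + tapestry corridor, 79 m², 1307.
That's the maximum — no feasible swap from here does better than 1307.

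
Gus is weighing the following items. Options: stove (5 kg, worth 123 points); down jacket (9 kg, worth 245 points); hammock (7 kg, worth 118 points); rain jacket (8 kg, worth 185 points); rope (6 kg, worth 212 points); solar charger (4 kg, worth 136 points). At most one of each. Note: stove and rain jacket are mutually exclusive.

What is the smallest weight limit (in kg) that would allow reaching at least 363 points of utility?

13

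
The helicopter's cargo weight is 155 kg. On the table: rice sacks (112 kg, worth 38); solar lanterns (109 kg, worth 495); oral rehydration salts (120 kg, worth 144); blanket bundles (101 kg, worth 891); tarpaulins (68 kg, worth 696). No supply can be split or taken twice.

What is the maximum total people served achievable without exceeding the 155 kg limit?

Density check — tarpaulins 10.24, blanket bundles 8.82, solar lanterns 4.54, oral rehydration salts 1.20 are the best per kg.
Greedy by ratio would take tarpaulins: 68 kg used, total 696.
Replace tarpaulins with blanket bundles: the trade gains 195 net, giving 891 at 101 kg.

891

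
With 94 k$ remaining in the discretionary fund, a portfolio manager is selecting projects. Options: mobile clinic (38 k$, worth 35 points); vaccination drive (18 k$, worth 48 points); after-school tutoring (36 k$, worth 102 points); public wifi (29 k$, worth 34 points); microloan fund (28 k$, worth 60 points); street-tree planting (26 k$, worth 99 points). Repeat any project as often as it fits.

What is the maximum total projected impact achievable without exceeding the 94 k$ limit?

300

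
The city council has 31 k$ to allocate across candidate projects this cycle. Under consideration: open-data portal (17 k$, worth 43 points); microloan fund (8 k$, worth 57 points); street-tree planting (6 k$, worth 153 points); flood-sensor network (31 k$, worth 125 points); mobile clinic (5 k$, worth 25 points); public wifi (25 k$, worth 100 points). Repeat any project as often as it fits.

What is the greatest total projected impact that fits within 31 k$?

Best packing: 5×street-tree planting — 30 k$, 765 total.

765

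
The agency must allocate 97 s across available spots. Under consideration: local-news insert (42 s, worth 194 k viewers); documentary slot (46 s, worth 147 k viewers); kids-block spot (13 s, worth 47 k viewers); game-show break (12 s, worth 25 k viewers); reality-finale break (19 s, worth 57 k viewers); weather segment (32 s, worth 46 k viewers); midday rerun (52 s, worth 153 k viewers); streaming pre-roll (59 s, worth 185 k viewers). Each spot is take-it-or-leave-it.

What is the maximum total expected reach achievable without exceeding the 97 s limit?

347

Filling by ratio: local-news insert + kids-block spot + game-show break + reality-finale break for 323, with 11 s left unused.
Dropping kids-block spot and game-show break and reality-finale break frees 44 s; slotting in midday rerun (52 s) lifts the total to 347 at 94 s.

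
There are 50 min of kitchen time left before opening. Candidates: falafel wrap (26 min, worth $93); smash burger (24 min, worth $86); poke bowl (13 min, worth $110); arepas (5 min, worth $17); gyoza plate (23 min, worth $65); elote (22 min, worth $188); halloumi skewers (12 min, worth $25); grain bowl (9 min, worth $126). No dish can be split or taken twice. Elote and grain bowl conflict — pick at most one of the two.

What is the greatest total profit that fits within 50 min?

329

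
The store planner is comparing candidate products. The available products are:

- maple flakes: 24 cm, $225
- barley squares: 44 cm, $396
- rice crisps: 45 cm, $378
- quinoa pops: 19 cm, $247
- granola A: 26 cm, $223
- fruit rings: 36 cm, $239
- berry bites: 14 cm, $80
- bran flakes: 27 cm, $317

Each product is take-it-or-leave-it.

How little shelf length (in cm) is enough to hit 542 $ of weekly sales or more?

46

Look for the lowest-shelf combination reaching 542.
quinoa pops + bran flakes: 564 weekly sales at 46 cm.
Below 46 cm the best achievable stays under 542.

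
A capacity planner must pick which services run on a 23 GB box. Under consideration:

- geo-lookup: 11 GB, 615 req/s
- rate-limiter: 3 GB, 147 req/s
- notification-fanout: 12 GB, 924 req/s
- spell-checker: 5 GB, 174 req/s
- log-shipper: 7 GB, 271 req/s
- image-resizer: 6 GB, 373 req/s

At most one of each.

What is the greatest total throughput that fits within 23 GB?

Ranking by ratio (throughput/GB): notification-fanout 77.00, image-resizer 62.17, geo-lookup 55.91.
Greedy by ratio would take rate-limiter + notification-fanout + image-resizer: 21 GB used, total 1444.
Dropping rate-limiter and image-resizer frees 9 GB; slotting in geo-lookup (11 GB) lifts the total to 1539 at 23 GB.
Runner-up notification-fanout + spell-checker + image-resizer tops out at 1471.

1539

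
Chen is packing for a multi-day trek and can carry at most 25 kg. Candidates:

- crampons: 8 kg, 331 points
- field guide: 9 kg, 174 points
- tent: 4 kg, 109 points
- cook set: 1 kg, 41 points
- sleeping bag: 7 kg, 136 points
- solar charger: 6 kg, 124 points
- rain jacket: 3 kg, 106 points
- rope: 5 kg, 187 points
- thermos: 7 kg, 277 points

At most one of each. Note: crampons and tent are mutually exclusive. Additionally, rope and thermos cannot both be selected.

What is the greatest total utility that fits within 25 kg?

Ranking by ratio (utility/kg): crampons 41.38, cook set 41.00, thermos 39.57.
Taking crampons + cook set + solar charger + rain jacket + thermos: 25 kg used, 879 in utility.
The closest alternative, crampons + sleeping bag + rain jacket + thermos, reaches only 850.

879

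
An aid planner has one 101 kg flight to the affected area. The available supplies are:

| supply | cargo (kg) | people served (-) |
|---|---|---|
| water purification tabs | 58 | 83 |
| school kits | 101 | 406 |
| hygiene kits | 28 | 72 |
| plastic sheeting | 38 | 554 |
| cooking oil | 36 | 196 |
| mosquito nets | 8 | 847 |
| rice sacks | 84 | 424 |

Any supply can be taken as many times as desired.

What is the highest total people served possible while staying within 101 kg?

10164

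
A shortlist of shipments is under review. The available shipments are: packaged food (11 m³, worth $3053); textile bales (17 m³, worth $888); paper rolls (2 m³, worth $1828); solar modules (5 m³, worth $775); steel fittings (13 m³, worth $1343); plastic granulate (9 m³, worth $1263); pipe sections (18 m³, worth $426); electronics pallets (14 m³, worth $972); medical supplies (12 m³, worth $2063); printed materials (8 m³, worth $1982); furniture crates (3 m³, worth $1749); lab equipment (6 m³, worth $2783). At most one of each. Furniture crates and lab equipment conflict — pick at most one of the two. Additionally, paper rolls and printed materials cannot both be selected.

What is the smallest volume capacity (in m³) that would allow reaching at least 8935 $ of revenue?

31

Minimise m³ subject to total revenue ≥ 8935.
packaged food + paper rolls + medical supplies + lab equipment reaches 9727 using 31 m³.
Below 31 m³ the best achievable stays under 8935.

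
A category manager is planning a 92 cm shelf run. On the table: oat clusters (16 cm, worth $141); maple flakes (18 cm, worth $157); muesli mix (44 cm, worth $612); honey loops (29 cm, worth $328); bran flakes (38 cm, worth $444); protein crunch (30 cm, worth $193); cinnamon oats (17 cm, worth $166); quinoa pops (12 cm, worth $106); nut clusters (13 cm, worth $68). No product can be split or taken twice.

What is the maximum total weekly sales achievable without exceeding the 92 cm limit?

1106

Filling by ratio: muesli mix + bran flakes for 1056, with 10 cm left unused.
Replace bran flakes with honey loops + cinnamon oats: the trade gains 50 net, giving 1106 at 90 cm.
That's the maximum — no swap from here does better than 1106.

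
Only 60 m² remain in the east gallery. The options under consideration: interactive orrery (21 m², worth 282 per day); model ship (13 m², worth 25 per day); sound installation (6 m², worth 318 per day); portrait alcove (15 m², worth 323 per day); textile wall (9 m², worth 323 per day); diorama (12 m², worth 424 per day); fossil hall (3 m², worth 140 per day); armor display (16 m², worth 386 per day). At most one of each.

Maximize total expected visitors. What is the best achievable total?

1774

By expected visitors per m²: sound installation 53.00, fossil hall 46.67, textile wall 35.89 lead.
A density-first pass picks model ship + sound installation + textile wall + diorama + fossil hall + armor display — 1616 at 59 m².
The 16 m² tied up in model ship and fossil hall is better spent on portrait alcove — total rises to 1774 (58 m²).
The closest alternative, model ship + sound installation + textile wall + diorama + fossil hall + armor display, reaches only 1616.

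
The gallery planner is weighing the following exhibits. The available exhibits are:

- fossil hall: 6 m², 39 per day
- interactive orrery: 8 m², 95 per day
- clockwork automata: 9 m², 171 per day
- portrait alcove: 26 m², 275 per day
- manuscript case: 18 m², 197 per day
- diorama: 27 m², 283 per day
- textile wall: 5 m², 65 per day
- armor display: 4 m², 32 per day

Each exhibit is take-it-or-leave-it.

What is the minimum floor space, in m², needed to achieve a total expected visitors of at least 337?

Minimise m² subject to total expected visitors ≥ 337.
Taking interactive orrery + clockwork automata + textile wall + armor display gives 363 (≥ 337) for 26 m².
Below 26 m² the best achievable stays under 337.

26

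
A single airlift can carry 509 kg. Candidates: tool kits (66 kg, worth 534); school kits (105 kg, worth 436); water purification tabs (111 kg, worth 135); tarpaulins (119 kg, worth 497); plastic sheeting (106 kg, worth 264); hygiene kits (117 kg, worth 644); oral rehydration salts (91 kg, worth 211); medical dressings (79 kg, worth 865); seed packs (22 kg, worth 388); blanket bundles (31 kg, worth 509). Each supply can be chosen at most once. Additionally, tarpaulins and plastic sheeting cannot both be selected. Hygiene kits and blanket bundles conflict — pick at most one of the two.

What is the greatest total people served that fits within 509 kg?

Tool kits + school kits + tarpaulins + hygiene kits + medical dressings + seed packs uses 508 of the 509 kg and totals 3364.
Runner-up tool kits + school kits + tarpaulins + medical dressings + seed packs + blanket bundles tops out at 3229.

3364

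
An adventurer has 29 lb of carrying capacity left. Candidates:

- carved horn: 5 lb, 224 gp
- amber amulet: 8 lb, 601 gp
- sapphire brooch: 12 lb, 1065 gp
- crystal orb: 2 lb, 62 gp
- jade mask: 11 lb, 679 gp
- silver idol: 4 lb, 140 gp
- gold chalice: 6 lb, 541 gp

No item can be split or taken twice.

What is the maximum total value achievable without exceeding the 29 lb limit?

Filling by ratio: amber amulet + sapphire brooch + crystal orb + gold chalice for 2269, with 1 lb left unused.
Replace amber amulet and crystal orb with jade mask: the trade gains 16 net, giving 2285 at 29 lb.
Nothing else within 29 lb beats 2285.

2285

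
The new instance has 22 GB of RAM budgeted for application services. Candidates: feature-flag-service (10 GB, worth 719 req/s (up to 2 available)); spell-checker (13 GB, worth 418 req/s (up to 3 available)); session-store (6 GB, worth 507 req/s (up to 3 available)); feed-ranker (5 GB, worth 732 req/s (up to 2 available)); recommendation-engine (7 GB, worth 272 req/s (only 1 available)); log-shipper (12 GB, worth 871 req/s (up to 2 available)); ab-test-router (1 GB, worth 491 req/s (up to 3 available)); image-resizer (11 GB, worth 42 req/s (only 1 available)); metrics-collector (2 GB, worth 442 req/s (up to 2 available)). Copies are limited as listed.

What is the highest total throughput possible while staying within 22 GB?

A density-first pass picks 2×feed-ranker + 3×ab-test-router + 2×metrics-collector — 3821 at 17 GB.
The 2 GB tied up in metrics-collector is better spent on session-store — total rises to 3886 (21 GB).
Every other selection either busts 22 GB or exceeds an availability limit or fails to beat 3886.

3886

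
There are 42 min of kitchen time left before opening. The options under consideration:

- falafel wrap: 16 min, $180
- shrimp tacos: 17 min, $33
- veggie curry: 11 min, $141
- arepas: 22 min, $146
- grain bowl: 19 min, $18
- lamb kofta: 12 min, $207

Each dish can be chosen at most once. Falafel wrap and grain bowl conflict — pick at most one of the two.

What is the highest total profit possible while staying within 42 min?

528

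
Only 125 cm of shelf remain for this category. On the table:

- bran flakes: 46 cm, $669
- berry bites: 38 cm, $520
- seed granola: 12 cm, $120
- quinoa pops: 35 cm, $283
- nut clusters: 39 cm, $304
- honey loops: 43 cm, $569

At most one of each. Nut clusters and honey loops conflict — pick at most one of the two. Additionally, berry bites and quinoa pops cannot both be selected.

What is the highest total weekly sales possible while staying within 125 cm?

1521

Filling by ratio: bran flakes + berry bites + seed granola for 1309, with 29 cm left unused.
The 50 cm tied up in berry bites and seed granola is better spent on quinoa pops + honey loops — total rises to 1521 (124 cm).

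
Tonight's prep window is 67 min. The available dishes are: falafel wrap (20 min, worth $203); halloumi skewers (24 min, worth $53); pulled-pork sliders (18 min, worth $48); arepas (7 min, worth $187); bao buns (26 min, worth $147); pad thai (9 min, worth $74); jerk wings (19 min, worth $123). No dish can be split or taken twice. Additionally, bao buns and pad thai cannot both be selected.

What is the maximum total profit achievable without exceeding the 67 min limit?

587

The ratio ordering already packs tightly: falafel wrap + arepas + pad thai + jerk wings, 55 min, 587.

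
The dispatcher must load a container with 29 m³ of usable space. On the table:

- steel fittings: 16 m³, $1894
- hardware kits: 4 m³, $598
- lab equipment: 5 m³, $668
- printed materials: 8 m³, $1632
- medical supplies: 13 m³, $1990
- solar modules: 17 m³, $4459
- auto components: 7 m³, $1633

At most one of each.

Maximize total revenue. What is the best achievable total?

6760

Taking the top-ratio shipments first gives hardware kits + solar modules + auto components for 6690 (28 m³).
Replace hardware kits with lab equipment: the trade gains 70 net, giving 6760 at 29 m³.
The closest alternative, hardware kits + solar modules + auto components, reaches only 6690.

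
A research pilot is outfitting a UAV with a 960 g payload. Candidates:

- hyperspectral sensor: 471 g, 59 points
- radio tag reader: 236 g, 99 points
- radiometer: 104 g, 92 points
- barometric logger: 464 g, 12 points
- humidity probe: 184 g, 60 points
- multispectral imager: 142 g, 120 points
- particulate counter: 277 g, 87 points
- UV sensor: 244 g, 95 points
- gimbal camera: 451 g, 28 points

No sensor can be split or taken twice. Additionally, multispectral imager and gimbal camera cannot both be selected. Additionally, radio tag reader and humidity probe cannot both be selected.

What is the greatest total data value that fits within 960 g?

454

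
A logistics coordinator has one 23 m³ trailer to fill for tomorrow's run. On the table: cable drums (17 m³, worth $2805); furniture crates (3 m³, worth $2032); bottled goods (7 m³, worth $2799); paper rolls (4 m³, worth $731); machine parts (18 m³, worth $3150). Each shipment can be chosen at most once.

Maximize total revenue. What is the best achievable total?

5562

Taking furniture crates + bottled goods + paper rolls: 14 m³ used, 5562 in revenue.
An exhaustive check of the 32 subsets confirms 5562.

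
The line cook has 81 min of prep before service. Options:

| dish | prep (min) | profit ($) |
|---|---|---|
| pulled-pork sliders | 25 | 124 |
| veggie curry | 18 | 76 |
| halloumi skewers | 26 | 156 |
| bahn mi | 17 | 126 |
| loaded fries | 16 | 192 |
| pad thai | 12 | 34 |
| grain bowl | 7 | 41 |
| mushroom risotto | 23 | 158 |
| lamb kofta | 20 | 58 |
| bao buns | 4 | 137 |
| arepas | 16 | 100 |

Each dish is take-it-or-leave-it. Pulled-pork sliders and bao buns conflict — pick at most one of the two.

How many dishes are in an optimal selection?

5

The maximum profit within 81 min is 713.
One optimal bundle: bahn mi + loaded fries + mushroom risotto + bao buns + arepas (76 min).
All optima have 5 dishes.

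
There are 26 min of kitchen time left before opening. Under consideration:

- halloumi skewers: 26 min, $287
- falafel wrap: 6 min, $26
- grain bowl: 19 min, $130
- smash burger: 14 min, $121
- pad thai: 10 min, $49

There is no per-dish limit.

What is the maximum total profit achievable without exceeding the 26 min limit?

287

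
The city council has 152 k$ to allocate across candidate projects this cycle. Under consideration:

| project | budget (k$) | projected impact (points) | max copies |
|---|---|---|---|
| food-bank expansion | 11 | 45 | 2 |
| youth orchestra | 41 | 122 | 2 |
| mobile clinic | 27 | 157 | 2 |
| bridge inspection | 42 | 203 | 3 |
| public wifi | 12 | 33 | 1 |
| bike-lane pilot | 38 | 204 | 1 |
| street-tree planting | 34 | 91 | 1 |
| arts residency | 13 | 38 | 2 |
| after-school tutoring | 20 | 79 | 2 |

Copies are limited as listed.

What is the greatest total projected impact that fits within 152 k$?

767

The ratio heuristic lands on food-bank expansion + 2×mobile clinic + bridge inspection + bike-lane pilot (766) but leaves 7 k$ idle.
Dropping food-bank expansion and mobile clinic frees 38 k$; slotting in bridge inspection (42 k$) lifts the total to 767 at 149 k$.
No other feasible combination exceeds 767.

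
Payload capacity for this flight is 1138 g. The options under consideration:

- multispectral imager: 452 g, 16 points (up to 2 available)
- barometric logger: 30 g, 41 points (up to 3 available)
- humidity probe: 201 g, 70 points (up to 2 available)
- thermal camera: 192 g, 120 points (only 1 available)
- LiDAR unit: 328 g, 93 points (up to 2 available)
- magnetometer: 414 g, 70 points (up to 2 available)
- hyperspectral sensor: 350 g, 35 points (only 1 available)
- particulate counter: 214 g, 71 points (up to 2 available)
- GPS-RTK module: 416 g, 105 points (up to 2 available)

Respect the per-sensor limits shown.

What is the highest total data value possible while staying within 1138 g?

Best packing: 3×barometric logger + 2×humidity probe + thermal camera + 2×particulate counter — 1112 g, 525 total.
That's the maximum — no swap from here does better than 525.

525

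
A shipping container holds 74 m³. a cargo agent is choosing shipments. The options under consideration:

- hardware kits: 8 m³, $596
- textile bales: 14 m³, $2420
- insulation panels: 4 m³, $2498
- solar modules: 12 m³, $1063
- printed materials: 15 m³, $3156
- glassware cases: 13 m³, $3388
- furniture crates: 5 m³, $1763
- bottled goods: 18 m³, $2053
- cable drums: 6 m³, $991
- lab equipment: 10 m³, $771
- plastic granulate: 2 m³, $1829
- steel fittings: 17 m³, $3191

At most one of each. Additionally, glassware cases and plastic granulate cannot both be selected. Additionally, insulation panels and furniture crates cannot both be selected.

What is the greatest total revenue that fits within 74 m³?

Taking textile bales + insulation panels + printed materials + glassware cases + cable drums + steel fittings: 69 m³ used, 15644 in revenue.
Runner-up textile bales + insulation panels + printed materials + glassware cases + lab equipment + steel fittings tops out at 15424.

15644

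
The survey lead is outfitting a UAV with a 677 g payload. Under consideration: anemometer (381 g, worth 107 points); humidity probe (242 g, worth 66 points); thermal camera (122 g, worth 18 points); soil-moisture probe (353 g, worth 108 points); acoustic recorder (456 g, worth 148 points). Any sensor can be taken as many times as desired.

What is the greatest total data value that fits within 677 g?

174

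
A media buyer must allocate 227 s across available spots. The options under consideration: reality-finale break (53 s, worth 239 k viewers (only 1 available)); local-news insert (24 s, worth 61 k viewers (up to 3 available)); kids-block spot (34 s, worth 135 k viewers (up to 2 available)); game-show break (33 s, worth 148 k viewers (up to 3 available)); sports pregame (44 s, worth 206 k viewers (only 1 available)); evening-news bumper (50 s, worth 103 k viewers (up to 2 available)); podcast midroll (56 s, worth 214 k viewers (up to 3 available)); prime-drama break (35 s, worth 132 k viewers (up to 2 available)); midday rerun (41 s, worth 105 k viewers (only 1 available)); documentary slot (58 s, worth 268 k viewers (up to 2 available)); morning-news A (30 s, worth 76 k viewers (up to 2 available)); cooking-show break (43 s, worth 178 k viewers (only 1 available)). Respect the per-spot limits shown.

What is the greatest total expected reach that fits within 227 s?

Filling by ratio: reality-finale break + sports pregame + 2×documentary slot for 981, with 14 s left unused.
Dropping reality-finale break frees 53 s; slotting in 2×game-show break (66 s) lifts the total to 1038 at 226 s.

1038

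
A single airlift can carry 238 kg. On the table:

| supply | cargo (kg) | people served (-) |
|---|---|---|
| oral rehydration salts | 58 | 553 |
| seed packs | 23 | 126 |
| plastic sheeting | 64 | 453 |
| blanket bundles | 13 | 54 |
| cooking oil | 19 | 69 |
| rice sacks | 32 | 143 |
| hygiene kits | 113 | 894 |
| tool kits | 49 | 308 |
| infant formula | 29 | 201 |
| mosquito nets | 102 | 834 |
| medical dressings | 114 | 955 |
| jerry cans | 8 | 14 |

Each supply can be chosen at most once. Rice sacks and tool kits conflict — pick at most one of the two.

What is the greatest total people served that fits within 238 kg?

1961

By people served per kg: oral rehydration salts 9.53, medical dressings 8.38, mosquito nets 8.18, hygiene kits 7.91 lead.
Best packing: oral rehydration salts + plastic sheeting + medical dressings — 236 kg, 1961 total.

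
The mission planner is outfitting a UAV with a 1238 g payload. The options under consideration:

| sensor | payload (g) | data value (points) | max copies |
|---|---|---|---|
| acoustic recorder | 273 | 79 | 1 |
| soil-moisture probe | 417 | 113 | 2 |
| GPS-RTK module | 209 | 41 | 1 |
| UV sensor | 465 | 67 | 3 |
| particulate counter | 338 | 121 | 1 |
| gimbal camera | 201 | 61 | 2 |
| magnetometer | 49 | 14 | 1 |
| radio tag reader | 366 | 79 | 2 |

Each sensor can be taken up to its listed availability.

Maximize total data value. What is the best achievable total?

374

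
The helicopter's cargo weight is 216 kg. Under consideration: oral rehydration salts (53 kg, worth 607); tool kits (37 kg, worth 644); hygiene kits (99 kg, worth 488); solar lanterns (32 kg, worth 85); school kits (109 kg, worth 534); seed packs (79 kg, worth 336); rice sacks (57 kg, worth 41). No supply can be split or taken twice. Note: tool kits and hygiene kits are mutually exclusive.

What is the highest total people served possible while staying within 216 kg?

1785

Oral rehydration salts + tool kits + school kits uses 199 of the 216 kg and totals 1785.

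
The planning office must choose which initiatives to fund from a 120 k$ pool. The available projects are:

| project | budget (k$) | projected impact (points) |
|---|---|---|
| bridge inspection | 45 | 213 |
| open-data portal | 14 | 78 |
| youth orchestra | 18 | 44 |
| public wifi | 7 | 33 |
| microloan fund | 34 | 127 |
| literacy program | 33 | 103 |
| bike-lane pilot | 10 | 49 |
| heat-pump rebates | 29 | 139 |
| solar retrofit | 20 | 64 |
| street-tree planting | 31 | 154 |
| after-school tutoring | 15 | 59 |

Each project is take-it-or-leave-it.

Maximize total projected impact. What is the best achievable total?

584

A density-first pass picks open-data portal + public wifi + bike-lane pilot + heat-pump rebates + street-tree planting + after-school tutoring — 512 at 106 k$.
Replace public wifi and bike-lane pilot and after-school tutoring with bridge inspection: the trade gains 72 net, giving 584 at 119 k$.
Nothing else within 120 k$ beats 584.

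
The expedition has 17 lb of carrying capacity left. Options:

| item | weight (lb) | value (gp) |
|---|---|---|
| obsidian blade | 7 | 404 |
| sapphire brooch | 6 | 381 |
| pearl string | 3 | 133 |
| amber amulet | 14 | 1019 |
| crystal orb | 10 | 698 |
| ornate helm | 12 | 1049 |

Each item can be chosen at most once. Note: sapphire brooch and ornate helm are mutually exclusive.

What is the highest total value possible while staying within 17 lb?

1182

Best packing: pearl string + ornate helm — 15 lb, 1182 total.
The closest alternative, pearl string + amber amulet, reaches only 1152.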